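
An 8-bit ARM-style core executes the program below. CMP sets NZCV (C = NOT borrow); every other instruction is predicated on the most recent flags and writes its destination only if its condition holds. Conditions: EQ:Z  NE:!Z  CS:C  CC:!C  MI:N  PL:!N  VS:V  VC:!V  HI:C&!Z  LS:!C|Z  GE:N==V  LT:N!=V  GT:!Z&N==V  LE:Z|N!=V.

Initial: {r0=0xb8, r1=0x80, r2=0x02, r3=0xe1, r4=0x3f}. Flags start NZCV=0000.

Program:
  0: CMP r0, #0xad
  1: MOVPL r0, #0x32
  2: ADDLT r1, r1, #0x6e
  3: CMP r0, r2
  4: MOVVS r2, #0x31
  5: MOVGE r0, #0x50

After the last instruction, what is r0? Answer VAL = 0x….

0: ✓ CMP  NZCV=0010
1: ✓ MOVPL  r0←0x32
2: · ADDLT
3: ✓ CMP  NZCV=0010
4: · MOVVS
5: ✓ MOVGE  r0←0x50

VAL = 0x50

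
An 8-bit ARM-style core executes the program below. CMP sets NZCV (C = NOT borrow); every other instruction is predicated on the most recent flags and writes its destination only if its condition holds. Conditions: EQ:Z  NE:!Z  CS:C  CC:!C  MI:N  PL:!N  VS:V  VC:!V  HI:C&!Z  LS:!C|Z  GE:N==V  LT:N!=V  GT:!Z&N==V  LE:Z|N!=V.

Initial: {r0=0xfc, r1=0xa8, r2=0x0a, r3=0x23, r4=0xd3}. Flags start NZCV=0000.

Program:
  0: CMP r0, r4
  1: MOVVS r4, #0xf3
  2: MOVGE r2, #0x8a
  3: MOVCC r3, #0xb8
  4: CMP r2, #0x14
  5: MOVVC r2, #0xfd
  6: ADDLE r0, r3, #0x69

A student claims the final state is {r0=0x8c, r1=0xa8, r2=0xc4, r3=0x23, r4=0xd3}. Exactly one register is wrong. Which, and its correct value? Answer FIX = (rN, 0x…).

0: ✓ CMP  NZCV=0010
1: · MOVVS
2: ✓ MOVGE  r2←0x8a
3: · MOVCC
4: ✓ CMP  NZCV=0011
5: · MOVVC
6: ✓ ADDLE  r0←0x8c

FIX = (r2, 0x8a)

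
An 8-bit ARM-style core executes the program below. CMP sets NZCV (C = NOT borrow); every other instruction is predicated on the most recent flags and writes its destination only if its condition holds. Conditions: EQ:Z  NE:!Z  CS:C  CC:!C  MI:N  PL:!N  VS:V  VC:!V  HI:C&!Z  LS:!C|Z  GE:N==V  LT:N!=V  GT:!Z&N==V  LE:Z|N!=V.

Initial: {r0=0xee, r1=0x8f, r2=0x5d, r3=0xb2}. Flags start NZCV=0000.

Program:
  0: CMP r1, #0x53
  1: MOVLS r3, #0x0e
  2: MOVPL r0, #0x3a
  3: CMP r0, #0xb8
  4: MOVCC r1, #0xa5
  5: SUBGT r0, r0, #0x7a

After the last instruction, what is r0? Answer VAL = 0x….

0: ✓ CMP  NZCV=0011
1: · MOVLS
2: ✓ MOVPL  r0←0x3a
3: ✓ CMP  NZCV=1001
4: ✓ MOVCC  r1←0xa5
5: ✓ SUBGT  r0←0xc0

VAL = 0xc0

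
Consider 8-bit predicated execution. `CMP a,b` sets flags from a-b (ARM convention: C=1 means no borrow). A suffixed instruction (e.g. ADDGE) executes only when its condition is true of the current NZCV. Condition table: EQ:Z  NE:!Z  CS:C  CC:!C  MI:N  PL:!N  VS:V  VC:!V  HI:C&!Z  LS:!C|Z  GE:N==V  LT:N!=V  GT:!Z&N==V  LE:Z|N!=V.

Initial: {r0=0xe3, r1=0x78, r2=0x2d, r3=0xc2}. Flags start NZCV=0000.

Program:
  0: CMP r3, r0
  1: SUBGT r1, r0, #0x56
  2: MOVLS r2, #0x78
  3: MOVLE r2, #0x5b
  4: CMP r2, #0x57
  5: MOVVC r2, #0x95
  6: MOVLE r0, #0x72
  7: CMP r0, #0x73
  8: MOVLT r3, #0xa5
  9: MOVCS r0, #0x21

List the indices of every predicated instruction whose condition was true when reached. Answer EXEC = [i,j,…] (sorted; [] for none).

EXEC = [2,3,5,8,9]

0: ✓ CMP  NZCV=1000
1: · SUBGT
2: ✓ MOVLS  r2←0x78
3: ✓ MOVLE  r2←0x5b
4: ✓ CMP  NZCV=0010
5: ✓ MOVVC  r2←0x95
6: · MOVLE
7: ✓ CMP  NZCV=0011
8: ✓ MOVLT  r3←0xa5
9: ✓ MOVCS  r0←0x21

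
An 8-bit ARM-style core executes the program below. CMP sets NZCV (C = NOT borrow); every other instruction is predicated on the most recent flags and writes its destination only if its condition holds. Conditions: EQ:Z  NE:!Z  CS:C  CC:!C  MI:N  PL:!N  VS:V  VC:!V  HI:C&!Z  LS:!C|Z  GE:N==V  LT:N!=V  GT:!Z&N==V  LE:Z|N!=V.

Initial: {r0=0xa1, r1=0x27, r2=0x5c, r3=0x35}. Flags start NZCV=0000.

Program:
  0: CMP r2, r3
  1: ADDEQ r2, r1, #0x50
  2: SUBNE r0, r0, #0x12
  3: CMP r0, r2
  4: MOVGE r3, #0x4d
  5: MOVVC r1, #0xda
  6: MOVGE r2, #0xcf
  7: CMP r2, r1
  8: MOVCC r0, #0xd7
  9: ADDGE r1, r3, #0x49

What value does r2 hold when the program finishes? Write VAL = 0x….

VAL = 0x5c

[0] flags=0010 → (cmp)
[1] flags=0010 EQ?F → skip
[2] flags=0010 NE?T → r0=0x8f
[3] flags=0011 → (cmp)
[4] flags=0011 GE?F → skip
[5] flags=0011 VC?F → skip
[6] flags=0011 GE?F → skip
[7] flags=0010 → (cmp)
[8] flags=0010 CC?F → skip
[9] flags=0010 GE?T → r1=0x7e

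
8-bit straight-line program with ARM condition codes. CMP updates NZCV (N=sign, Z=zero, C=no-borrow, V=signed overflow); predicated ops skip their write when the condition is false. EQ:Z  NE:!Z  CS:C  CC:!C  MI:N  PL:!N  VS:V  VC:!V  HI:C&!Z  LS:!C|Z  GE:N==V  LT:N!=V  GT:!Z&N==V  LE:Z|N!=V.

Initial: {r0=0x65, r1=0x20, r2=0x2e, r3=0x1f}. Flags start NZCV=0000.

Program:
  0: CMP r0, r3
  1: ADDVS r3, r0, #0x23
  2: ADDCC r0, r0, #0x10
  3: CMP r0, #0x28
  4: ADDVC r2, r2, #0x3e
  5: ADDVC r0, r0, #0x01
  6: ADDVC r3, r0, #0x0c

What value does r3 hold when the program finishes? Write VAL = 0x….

VAL = 0x72

[0] flags=0010 → (cmp)
[1] flags=0010 VS?F → skip
[2] flags=0010 CC?F → skip
[3] flags=0010 → (cmp)
[4] flags=0010 VC?T → r2=0x6c
[5] flags=0010 VC?T → r0=0x66
[6] flags=0010 VC?T → r3=0x72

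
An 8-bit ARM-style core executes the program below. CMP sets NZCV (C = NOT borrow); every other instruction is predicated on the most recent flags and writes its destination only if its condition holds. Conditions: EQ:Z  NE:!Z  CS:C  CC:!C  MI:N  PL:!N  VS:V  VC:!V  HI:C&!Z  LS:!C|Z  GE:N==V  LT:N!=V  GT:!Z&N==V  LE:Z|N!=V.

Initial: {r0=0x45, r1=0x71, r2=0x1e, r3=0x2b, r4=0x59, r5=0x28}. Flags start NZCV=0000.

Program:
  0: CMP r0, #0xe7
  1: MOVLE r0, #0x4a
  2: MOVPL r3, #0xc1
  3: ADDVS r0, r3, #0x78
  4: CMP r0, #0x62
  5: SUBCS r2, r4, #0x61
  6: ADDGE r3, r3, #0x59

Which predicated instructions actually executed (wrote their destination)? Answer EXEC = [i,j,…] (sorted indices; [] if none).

[0] flags=0000 → (cmp)
[1] flags=0000 LE?F → skip
[2] flags=0000 PL?T → r3=0xc1
[3] flags=0000 VS?F → skip
[4] flags=1000 → (cmp)
[5] flags=1000 CS?F → skip
[6] flags=1000 GE?F → skip

EXEC = [2]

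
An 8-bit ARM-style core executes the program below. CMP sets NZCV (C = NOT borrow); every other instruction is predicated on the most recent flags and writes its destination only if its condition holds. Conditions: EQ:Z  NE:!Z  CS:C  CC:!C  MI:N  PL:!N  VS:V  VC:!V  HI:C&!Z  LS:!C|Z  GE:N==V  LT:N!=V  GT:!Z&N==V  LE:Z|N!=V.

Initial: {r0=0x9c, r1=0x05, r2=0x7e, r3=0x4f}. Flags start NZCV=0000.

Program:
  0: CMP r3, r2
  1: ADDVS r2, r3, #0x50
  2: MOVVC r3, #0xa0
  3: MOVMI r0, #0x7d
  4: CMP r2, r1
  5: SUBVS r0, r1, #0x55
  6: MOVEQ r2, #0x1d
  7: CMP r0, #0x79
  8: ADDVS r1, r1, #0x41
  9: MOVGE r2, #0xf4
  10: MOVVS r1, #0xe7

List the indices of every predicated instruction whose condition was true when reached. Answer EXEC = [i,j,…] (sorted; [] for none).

EXEC = [2,3,9]

[0] flags=1000 → (cmp)
[1] flags=1000 VS?F → skip
[2] flags=1000 VC?T → r3=0xa0
[3] flags=1000 MI?T → r0=0x7d
[4] flags=0010 → (cmp)
[5] flags=0010 VS?F → skip
[6] flags=0010 EQ?F → skip
[7] flags=0010 → (cmp)
[8] flags=0010 VS?F → skip
[9] flags=0010 GE?T → r2=0xf4
[10] flags=0010 VS?F → skip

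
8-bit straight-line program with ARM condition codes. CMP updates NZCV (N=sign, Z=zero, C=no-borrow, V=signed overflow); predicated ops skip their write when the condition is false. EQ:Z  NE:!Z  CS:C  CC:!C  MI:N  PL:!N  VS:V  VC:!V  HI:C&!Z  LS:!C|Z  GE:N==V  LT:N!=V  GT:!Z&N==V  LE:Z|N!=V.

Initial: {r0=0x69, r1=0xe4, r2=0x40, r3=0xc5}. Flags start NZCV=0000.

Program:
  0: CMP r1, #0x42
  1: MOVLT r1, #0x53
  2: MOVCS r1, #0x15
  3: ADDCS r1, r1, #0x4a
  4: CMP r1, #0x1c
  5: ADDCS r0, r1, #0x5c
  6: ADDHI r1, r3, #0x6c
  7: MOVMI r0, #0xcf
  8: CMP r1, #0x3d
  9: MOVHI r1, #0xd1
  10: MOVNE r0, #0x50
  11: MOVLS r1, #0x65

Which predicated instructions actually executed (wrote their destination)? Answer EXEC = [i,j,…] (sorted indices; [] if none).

[0] flags=1010 → (cmp)
[1] flags=1010 LT?T → r1=0x53
[2] flags=1010 CS?T → r1=0x15
[3] flags=1010 CS?T → r1=0x5f
[4] flags=0010 → (cmp)
[5] flags=0010 CS?T → r0=0xbb
[6] flags=0010 HI?T → r1=0x31
[7] flags=0010 MI?F → skip
[8] flags=1000 → (cmp)
[9] flags=1000 HI?F → skip
[10] flags=1000 NE?T → r0=0x50
[11] flags=1000 LS?T → r1=0x65

EXEC = [1,2,3,5,6,10,11]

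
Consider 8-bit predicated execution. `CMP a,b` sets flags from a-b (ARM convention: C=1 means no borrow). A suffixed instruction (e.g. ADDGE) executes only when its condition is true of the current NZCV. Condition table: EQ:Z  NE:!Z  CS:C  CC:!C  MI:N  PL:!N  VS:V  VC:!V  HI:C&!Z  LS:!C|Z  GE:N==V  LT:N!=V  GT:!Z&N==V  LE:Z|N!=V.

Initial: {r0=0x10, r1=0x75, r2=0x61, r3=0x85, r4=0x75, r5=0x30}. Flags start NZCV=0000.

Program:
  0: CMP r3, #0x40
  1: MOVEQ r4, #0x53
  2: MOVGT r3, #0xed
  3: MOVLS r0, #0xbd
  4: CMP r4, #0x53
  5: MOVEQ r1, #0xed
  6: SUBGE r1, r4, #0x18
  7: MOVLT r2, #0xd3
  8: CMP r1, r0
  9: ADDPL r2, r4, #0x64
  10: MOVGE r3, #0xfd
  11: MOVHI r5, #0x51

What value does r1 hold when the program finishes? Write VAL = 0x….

VAL = 0x5d

[0] flags=0011 → (cmp)
[1] flags=0011 EQ?F → skip
[2] flags=0011 GT?F → skip
[3] flags=0011 LS?F → skip
[4] flags=0010 → (cmp)
[5] flags=0010 EQ?F → skip
[6] flags=0010 GE?T → r1=0x5d
[7] flags=0010 LT?F → skip
[8] flags=0010 → (cmp)
[9] flags=0010 PL?T → r2=0xd9
[10] flags=0010 GE?T → r3=0xfd
[11] flags=0010 HI?T → r5=0x51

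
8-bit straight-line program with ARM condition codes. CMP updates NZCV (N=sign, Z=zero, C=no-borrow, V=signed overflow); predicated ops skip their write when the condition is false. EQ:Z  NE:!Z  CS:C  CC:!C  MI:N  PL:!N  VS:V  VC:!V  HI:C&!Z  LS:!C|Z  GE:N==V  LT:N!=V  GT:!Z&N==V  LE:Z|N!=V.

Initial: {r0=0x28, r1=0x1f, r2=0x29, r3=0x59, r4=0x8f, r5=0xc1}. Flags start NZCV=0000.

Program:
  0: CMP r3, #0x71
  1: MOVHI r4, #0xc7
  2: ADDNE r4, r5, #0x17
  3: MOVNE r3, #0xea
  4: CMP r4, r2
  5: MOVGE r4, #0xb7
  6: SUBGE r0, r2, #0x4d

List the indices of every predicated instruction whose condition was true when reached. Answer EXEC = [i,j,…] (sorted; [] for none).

[0] flags=1000 → (cmp)
[1] flags=1000 HI?F → skip
[2] flags=1000 NE?T → r4=0xd8
[3] flags=1000 NE?T → r3=0xea
[4] flags=1010 → (cmp)
[5] flags=1010 GE?F → skip
[6] flags=1010 GE?F → skip

EXEC = [2,3]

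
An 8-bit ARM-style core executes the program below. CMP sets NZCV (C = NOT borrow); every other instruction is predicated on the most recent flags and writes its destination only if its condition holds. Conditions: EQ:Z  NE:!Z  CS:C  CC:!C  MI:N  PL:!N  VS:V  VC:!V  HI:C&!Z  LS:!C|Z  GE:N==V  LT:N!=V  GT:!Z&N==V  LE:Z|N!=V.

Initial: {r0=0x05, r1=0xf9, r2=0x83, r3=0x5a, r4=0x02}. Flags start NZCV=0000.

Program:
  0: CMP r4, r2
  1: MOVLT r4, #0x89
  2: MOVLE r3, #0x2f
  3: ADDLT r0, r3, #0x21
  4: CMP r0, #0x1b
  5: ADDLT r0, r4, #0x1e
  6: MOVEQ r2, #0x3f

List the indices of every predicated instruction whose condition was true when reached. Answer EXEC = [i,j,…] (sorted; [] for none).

EXEC = [5]

0: ✓ CMP  NZCV=0000
1: · MOVLT
2: · MOVLE
3: · ADDLT
4: ✓ CMP  NZCV=1000
5: ✓ ADDLT  r0←0x20
6: · MOVEQ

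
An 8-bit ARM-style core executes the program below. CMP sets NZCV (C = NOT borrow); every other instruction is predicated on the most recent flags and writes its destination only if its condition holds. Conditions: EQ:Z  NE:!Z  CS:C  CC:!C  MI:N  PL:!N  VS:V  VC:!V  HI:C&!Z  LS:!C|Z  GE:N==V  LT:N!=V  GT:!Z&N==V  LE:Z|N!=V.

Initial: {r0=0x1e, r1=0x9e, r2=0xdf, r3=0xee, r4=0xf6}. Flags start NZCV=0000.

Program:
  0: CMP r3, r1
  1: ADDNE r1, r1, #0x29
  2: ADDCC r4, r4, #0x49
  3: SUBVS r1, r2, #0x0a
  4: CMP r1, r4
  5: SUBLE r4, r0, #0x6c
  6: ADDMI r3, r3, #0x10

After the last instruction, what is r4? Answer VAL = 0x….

VAL = 0xb2

[0] flags=0010 → (cmp)
[1] flags=0010 NE?T → r1=0xc7
[2] flags=0010 CC?F → skip
[3] flags=0010 VS?F → skip
[4] flags=1000 → (cmp)
[5] flags=1000 LE?T → r4=0xb2
[6] flags=1000 MI?T → r3=0xfe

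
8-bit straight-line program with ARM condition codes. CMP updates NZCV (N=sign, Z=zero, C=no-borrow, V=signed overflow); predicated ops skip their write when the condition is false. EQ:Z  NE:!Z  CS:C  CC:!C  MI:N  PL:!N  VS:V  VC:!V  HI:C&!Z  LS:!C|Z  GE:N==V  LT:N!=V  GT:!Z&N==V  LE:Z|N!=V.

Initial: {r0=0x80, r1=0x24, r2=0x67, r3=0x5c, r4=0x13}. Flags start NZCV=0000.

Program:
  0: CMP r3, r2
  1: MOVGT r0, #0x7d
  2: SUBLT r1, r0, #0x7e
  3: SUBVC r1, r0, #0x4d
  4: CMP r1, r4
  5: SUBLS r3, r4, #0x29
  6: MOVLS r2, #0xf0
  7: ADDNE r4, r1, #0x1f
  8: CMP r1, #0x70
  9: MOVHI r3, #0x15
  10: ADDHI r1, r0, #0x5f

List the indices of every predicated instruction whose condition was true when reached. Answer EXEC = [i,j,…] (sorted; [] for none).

0: ✓ CMP  NZCV=1000
1: · MOVGT
2: ✓ SUBLT  r1←0x02
3: ✓ SUBVC  r1←0x33
4: ✓ CMP  NZCV=0010
5: · SUBLS
6: · MOVLS
7: ✓ ADDNE  r4←0x52
8: ✓ CMP  NZCV=1000
9: · MOVHI
10: · ADDHI

EXEC = [2,3,7]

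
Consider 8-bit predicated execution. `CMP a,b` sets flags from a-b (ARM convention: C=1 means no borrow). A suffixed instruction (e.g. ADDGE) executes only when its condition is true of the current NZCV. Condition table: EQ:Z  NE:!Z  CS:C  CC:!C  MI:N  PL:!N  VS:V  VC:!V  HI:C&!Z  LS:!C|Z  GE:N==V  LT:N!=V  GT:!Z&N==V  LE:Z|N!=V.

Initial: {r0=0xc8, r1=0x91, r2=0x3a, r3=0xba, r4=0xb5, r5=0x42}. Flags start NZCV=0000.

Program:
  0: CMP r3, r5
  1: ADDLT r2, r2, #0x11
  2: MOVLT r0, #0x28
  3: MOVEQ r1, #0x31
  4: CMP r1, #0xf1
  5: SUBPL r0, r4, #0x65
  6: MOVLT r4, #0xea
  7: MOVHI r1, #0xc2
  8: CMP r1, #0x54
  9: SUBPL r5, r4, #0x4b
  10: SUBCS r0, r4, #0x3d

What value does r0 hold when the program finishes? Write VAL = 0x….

[0] flags=0011 → (cmp)
[1] flags=0011 LT?T → r2=0x4b
[2] flags=0011 LT?T → r0=0x28
[3] flags=0011 EQ?F → skip
[4] flags=1000 → (cmp)
[5] flags=1000 PL?F → skip
[6] flags=1000 LT?T → r4=0xea
[7] flags=1000 HI?F → skip
[8] flags=0011 → (cmp)
[9] flags=0011 PL?T → r5=0x9f
[10] flags=0011 CS?T → r0=0xad

VAL = 0xad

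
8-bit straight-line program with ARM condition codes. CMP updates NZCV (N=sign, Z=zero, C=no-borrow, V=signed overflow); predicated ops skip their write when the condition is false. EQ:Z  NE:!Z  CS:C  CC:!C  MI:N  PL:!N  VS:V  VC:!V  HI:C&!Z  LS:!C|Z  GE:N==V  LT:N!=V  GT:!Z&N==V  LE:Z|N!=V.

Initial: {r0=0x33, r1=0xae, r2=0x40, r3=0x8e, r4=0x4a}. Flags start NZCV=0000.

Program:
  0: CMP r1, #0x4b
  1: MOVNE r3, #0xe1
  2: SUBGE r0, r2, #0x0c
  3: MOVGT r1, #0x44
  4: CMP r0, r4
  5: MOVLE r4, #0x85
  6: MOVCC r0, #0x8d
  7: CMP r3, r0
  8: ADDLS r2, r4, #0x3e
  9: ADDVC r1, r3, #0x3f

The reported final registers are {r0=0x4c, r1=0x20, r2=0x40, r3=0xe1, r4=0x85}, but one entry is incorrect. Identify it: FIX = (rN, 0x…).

0: ✓ CMP  NZCV=0011
1: ✓ MOVNE  r3←0xe1
2: · SUBGE
3: · MOVGT
4: ✓ CMP  NZCV=1000
5: ✓ MOVLE  r4←0x85
6: ✓ MOVCC  r0←0x8d
7: ✓ CMP  NZCV=0010
8: · ADDLS
9: ✓ ADDVC  r1←0x20

FIX = (r0, 0x8d)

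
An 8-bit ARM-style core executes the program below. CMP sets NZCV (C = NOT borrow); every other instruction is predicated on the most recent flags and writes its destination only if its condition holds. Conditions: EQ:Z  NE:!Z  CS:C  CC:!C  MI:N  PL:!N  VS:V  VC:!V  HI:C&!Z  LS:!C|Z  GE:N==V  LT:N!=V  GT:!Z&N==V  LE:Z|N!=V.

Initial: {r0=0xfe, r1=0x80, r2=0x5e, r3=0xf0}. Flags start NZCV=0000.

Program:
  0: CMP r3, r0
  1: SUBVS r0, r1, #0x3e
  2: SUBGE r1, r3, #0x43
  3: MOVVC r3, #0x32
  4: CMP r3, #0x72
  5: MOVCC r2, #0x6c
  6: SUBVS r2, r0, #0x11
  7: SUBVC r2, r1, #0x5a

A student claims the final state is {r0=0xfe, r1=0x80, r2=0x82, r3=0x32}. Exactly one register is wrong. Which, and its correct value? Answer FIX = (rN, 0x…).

FIX = (r2, 0x26)

[0] flags=1000 → (cmp)
[1] flags=1000 VS?F → skip
[2] flags=1000 GE?F → skip
[3] flags=1000 VC?T → r3=0x32
[4] flags=1000 → (cmp)
[5] flags=1000 CC?T → r2=0x6c
[6] flags=1000 VS?F → skip
[7] flags=1000 VC?T → r2=0x26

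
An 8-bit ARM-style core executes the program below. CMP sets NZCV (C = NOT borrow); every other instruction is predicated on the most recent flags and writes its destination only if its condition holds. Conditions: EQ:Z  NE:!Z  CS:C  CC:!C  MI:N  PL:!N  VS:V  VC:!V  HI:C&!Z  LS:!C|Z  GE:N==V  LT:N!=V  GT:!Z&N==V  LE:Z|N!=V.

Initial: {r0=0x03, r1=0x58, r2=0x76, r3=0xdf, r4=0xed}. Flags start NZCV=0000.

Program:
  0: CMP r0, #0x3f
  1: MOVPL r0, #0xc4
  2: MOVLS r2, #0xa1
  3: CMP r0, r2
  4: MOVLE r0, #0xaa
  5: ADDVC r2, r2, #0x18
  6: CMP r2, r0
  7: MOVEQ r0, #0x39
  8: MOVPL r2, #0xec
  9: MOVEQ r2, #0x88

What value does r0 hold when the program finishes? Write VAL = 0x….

0: ✓ CMP  NZCV=1000
1: · MOVPL
2: ✓ MOVLS  r2←0xa1
3: ✓ CMP  NZCV=0000
4: · MOVLE
5: ✓ ADDVC  r2←0xb9
6: ✓ CMP  NZCV=1010
7: · MOVEQ
8: · MOVPL
9: · MOVEQ

VAL = 0x03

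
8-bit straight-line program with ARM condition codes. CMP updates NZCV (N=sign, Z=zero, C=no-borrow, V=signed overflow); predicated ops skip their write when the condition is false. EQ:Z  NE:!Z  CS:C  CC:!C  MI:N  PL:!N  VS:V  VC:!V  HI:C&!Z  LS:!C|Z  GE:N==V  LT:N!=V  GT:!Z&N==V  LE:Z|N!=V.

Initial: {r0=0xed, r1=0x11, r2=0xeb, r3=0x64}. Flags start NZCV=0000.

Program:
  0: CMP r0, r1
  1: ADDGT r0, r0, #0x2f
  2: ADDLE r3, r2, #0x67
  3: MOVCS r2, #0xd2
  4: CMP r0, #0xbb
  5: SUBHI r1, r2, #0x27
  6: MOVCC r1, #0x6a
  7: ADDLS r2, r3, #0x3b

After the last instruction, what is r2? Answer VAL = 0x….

0: ✓ CMP  NZCV=1010
1: · ADDGT
2: ✓ ADDLE  r3←0x52
3: ✓ MOVCS  r2←0xd2
4: ✓ CMP  NZCV=0010
5: ✓ SUBHI  r1←0xab
6: · MOVCC
7: · ADDLS

VAL = 0xd2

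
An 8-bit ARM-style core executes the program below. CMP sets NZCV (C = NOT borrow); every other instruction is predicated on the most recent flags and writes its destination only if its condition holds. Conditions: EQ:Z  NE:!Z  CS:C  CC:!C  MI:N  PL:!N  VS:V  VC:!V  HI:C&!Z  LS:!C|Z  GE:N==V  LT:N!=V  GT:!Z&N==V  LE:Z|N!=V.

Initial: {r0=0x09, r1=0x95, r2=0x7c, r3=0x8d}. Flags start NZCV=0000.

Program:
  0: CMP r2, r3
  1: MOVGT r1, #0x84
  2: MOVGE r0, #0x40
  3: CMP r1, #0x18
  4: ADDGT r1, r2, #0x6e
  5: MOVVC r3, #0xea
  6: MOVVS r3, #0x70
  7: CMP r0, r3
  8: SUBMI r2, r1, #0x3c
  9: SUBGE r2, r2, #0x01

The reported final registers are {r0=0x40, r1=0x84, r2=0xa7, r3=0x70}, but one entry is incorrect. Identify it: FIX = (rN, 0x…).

FIX = (r2, 0x48)

0: ✓ CMP  NZCV=1001
1: ✓ MOVGT  r1←0x84
2: ✓ MOVGE  r0←0x40
3: ✓ CMP  NZCV=0011
4: · ADDGT
5: · MOVVC
6: ✓ MOVVS  r3←0x70
7: ✓ CMP  NZCV=1000
8: ✓ SUBMI  r2←0x48
9: · SUBGE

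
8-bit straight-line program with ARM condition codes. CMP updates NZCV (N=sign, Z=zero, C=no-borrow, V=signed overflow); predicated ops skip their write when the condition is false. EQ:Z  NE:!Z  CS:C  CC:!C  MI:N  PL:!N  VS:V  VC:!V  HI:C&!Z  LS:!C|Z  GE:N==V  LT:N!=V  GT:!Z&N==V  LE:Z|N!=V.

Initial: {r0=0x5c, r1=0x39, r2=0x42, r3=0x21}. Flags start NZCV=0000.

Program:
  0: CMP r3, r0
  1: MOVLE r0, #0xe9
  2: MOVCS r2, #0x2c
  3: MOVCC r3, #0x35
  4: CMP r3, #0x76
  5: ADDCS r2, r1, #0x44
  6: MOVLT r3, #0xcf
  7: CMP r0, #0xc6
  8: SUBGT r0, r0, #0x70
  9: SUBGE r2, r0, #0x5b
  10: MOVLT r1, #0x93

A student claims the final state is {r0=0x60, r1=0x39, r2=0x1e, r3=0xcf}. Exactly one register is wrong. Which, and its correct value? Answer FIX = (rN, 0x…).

[0] flags=1000 → (cmp)
[1] flags=1000 LE?T → r0=0xe9
[2] flags=1000 CS?F → skip
[3] flags=1000 CC?T → r3=0x35
[4] flags=1000 → (cmp)
[5] flags=1000 CS?F → skip
[6] flags=1000 LT?T → r3=0xcf
[7] flags=0010 → (cmp)
[8] flags=0010 GT?T → r0=0x79
[9] flags=0010 GE?T → r2=0x1e
[10] flags=0010 LT?F → skip

FIX = (r0, 0x79)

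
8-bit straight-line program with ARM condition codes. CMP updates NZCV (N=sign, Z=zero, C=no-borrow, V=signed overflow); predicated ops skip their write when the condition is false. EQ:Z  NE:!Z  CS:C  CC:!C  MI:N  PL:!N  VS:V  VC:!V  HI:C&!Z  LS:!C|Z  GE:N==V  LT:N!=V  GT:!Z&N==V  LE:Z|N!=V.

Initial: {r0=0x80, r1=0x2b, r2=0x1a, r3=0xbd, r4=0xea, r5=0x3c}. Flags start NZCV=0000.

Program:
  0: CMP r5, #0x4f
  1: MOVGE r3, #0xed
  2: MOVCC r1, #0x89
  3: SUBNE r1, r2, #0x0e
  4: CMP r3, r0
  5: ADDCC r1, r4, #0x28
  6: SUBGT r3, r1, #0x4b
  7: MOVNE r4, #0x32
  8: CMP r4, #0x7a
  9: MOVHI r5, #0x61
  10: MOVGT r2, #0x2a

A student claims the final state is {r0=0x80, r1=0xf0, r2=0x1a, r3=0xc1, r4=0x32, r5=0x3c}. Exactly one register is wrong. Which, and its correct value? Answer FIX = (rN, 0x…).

FIX = (r1, 0x0c)

[0] flags=1000 → (cmp)
[1] flags=1000 GE?F → skip
[2] flags=1000 CC?T → r1=0x89
[3] flags=1000 NE?T → r1=0x0c
[4] flags=0010 → (cmp)
[5] flags=0010 CC?F → skip
[6] flags=0010 GT?T → r3=0xc1
[7] flags=0010 NE?T → r4=0x32
[8] flags=1000 → (cmp)
[9] flags=1000 HI?F → skip
[10] flags=1000 GT?F → skip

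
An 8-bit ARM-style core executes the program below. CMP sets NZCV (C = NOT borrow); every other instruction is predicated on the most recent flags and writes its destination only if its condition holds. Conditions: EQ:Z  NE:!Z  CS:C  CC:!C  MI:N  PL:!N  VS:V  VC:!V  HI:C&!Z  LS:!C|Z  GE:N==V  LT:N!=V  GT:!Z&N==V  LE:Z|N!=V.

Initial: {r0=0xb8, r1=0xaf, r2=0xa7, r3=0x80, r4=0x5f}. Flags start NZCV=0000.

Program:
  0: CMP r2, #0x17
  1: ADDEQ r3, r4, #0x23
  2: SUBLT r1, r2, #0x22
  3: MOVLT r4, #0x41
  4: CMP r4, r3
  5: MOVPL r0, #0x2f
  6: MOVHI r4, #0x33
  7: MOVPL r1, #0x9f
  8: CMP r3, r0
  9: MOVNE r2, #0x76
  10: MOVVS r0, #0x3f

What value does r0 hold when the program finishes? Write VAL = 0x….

[0] flags=1010 → (cmp)
[1] flags=1010 EQ?F → skip
[2] flags=1010 LT?T → r1=0x85
[3] flags=1010 LT?T → r4=0x41
[4] flags=1001 → (cmp)
[5] flags=1001 PL?F → skip
[6] flags=1001 HI?F → skip
[7] flags=1001 PL?F → skip
[8] flags=1000 → (cmp)
[9] flags=1000 NE?T → r2=0x76
[10] flags=1000 VS?F → skip

VAL = 0xb8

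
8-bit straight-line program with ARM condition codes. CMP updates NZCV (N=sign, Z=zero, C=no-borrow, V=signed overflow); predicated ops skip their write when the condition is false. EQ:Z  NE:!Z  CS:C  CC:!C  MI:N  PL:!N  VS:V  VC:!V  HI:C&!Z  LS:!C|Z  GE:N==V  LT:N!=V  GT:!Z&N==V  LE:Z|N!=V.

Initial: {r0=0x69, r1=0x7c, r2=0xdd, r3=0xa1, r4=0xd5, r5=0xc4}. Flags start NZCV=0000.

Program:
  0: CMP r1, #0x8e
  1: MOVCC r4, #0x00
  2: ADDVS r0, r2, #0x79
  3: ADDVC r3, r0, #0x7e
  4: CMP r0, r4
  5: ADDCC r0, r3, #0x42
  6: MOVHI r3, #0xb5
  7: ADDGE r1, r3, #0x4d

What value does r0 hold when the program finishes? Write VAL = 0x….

VAL = 0x56

0: ✓ CMP  NZCV=1001
1: ✓ MOVCC  r4←0x00
2: ✓ ADDVS  r0←0x56
3: · ADDVC
4: ✓ CMP  NZCV=0010
5: · ADDCC
6: ✓ MOVHI  r3←0xb5
7: ✓ ADDGE  r1←0x02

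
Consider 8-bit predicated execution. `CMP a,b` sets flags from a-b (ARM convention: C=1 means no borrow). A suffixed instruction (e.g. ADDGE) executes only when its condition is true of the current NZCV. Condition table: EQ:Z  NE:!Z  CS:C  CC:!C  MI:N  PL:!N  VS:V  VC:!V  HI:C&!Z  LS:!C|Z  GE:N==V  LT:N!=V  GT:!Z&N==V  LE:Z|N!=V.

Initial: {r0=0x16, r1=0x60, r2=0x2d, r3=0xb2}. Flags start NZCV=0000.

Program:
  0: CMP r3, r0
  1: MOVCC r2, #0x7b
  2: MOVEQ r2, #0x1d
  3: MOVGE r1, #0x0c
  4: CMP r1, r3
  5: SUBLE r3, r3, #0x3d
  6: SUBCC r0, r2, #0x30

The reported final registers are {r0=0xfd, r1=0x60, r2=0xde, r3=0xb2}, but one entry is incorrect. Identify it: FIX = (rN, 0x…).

[0] flags=1010 → (cmp)
[1] flags=1010 CC?F → skip
[2] flags=1010 EQ?F → skip
[3] flags=1010 GE?F → skip
[4] flags=1001 → (cmp)
[5] flags=1001 LE?F → skip
[6] flags=1001 CC?T → r0=0xfd

FIX = (r2, 0x2d)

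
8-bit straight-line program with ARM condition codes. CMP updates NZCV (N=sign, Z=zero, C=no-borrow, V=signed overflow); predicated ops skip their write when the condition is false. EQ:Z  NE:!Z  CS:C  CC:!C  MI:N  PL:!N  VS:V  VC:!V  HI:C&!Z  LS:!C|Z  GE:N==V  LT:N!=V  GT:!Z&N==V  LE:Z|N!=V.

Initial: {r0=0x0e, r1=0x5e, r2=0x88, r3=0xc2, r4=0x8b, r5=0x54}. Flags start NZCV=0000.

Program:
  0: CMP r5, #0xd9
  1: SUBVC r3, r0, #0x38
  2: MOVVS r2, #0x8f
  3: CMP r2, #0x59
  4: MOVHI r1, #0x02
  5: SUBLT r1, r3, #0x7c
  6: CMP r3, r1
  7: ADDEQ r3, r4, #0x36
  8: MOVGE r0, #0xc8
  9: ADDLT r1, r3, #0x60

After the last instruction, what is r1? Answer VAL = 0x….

0: ✓ CMP  NZCV=0000
1: ✓ SUBVC  r3←0xd6
2: · MOVVS
3: ✓ CMP  NZCV=0011
4: ✓ MOVHI  r1←0x02
5: ✓ SUBLT  r1←0x5a
6: ✓ CMP  NZCV=0011
7: · ADDEQ
8: · MOVGE
9: ✓ ADDLT  r1←0x36

VAL = 0x36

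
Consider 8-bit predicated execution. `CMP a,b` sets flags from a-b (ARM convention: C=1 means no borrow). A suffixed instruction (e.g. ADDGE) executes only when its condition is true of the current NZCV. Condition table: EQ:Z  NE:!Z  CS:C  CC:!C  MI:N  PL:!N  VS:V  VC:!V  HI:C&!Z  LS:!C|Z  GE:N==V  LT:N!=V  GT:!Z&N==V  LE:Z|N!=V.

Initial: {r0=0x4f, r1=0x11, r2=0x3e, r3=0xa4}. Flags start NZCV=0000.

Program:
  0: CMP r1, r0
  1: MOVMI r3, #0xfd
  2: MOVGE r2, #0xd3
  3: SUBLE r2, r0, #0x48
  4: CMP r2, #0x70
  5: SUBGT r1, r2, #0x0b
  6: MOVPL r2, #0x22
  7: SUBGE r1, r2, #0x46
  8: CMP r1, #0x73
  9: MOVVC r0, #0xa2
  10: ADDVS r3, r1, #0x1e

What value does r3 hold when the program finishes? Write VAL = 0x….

VAL = 0xfd

[0] flags=1000 → (cmp)
[1] flags=1000 MI?T → r3=0xfd
[2] flags=1000 GE?F → skip
[3] flags=1000 LE?T → r2=0x07
[4] flags=1000 → (cmp)
[5] flags=1000 GT?F → skip
[6] flags=1000 PL?F → skip
[7] flags=1000 GE?F → skip
[8] flags=1000 → (cmp)
[9] flags=1000 VC?T → r0=0xa2
[10] flags=1000 VS?F → skip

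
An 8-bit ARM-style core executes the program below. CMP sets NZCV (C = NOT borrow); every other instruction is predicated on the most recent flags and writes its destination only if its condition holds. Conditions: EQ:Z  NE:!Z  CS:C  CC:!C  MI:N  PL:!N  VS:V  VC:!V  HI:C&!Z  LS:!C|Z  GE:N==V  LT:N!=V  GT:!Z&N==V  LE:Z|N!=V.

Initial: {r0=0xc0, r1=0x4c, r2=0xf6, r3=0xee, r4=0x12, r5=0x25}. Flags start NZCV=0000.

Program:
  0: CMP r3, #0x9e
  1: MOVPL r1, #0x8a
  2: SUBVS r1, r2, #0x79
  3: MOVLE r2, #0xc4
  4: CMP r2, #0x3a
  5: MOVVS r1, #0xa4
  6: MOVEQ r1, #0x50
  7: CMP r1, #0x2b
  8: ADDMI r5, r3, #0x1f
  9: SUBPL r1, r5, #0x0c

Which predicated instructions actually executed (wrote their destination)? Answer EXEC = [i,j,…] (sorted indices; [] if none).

[0] flags=0010 → (cmp)
[1] flags=0010 PL?T → r1=0x8a
[2] flags=0010 VS?F → skip
[3] flags=0010 LE?F → skip
[4] flags=1010 → (cmp)
[5] flags=1010 VS?F → skip
[6] flags=1010 EQ?F → skip
[7] flags=0011 → (cmp)
[8] flags=0011 MI?F → skip
[9] flags=0011 PL?T → r1=0x19

EXEC = [1,9]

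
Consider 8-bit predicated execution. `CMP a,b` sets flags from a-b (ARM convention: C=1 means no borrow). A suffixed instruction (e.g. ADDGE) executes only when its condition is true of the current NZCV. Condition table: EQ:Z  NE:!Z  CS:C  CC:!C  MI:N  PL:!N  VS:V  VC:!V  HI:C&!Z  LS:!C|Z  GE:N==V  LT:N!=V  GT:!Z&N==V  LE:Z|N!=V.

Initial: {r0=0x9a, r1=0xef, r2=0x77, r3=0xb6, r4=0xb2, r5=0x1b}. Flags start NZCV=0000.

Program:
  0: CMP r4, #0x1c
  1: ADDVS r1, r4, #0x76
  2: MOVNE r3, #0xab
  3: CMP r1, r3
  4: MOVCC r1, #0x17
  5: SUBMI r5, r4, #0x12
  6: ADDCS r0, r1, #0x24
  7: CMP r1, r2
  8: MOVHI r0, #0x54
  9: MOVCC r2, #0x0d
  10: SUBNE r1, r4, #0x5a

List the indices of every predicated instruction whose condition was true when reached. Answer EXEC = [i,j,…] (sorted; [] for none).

EXEC = [2,6,8,10]

0: ✓ CMP  NZCV=1010
1: · ADDVS
2: ✓ MOVNE  r3←0xab
3: ✓ CMP  NZCV=0010
4: · MOVCC
5: · SUBMI
6: ✓ ADDCS  r0←0x13
7: ✓ CMP  NZCV=0011
8: ✓ MOVHI  r0←0x54
9: · MOVCC
10: ✓ SUBNE  r1←0x58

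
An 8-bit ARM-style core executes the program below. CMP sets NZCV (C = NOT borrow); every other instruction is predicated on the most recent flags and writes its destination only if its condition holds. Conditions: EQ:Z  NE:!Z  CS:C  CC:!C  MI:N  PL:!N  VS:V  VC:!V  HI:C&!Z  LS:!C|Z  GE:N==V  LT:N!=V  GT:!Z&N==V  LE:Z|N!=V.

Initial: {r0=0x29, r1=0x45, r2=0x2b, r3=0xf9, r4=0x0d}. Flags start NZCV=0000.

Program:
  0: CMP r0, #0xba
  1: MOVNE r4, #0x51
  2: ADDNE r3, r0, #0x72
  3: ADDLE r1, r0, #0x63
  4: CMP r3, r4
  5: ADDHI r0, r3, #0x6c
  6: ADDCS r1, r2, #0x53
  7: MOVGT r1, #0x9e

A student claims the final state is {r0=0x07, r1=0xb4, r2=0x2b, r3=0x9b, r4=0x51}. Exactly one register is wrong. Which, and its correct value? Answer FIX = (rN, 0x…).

FIX = (r1, 0x7e)

0: ✓ CMP  NZCV=0000
1: ✓ MOVNE  r4←0x51
2: ✓ ADDNE  r3←0x9b
3: · ADDLE
4: ✓ CMP  NZCV=0011
5: ✓ ADDHI  r0←0x07
6: ✓ ADDCS  r1←0x7e
7: · MOVGT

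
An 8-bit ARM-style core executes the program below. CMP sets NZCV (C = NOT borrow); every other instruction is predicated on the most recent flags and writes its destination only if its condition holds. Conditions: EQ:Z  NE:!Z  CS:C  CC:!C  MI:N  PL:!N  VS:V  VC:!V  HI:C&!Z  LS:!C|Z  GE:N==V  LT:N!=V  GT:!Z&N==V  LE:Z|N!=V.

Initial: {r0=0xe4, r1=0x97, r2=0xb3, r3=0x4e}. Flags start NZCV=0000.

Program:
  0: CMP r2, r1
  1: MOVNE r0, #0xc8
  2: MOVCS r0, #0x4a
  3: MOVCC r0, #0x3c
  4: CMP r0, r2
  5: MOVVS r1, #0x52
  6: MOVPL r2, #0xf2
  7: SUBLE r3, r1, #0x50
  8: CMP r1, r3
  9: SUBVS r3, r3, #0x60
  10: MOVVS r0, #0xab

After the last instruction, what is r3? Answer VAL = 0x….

VAL = 0x4e

0: ✓ CMP  NZCV=0010
1: ✓ MOVNE  r0←0xc8
2: ✓ MOVCS  r0←0x4a
3: · MOVCC
4: ✓ CMP  NZCV=1001
5: ✓ MOVVS  r1←0x52
6: · MOVPL
7: · SUBLE
8: ✓ CMP  NZCV=0010
9: · SUBVS
10: · MOVVS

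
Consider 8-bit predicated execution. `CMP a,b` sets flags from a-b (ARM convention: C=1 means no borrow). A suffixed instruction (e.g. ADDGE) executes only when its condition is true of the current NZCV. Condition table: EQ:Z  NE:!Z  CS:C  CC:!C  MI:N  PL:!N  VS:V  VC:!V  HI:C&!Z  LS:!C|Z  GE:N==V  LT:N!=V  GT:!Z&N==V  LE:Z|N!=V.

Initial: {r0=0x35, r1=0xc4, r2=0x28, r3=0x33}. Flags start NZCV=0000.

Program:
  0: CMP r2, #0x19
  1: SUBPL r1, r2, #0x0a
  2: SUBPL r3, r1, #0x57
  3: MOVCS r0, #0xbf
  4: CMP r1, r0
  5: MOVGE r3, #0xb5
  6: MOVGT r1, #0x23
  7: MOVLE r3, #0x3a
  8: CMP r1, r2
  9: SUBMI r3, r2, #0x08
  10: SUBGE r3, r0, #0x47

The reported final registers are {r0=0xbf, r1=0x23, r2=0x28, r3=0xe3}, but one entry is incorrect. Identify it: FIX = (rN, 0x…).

0: ✓ CMP  NZCV=0010
1: ✓ SUBPL  r1←0x1e
2: ✓ SUBPL  r3←0xc7
3: ✓ MOVCS  r0←0xbf
4: ✓ CMP  NZCV=0000
5: ✓ MOVGE  r3←0xb5
6: ✓ MOVGT  r1←0x23
7: · MOVLE
8: ✓ CMP  NZCV=1000
9: ✓ SUBMI  r3←0x20
10: · SUBGE

FIX = (r3, 0x20)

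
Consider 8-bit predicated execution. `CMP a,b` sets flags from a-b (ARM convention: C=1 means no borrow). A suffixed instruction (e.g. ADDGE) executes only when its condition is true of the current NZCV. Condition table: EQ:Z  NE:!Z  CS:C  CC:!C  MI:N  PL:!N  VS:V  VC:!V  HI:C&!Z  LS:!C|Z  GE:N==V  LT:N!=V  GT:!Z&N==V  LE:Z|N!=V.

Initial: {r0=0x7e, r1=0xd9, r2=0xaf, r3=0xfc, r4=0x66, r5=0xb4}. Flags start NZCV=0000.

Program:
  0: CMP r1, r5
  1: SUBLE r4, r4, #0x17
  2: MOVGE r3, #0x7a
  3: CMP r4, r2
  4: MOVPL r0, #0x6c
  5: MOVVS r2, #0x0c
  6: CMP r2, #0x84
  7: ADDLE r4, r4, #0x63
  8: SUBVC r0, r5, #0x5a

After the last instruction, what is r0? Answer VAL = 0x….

[0] flags=0010 → (cmp)
[1] flags=0010 LE?F → skip
[2] flags=0010 GE?T → r3=0x7a
[3] flags=1001 → (cmp)
[4] flags=1001 PL?F → skip
[5] flags=1001 VS?T → r2=0x0c
[6] flags=1001 → (cmp)
[7] flags=1001 LE?F → skip
[8] flags=1001 VC?F → skip

VAL = 0x7e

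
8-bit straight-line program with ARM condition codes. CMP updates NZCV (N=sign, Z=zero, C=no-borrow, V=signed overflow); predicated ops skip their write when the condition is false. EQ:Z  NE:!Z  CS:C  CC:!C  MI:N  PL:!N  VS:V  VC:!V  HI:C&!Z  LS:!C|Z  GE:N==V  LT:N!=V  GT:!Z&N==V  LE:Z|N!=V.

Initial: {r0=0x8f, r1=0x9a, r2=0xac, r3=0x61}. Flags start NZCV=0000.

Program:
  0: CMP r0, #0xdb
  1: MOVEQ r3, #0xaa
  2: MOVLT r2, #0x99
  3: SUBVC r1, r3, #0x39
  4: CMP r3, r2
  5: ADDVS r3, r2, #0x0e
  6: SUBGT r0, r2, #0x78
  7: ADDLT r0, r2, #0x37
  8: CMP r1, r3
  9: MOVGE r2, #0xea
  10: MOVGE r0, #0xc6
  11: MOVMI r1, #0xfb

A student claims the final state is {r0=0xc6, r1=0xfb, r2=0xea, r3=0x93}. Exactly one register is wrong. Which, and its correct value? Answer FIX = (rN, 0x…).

FIX = (r3, 0xa7)

0: ✓ CMP  NZCV=1000
1: · MOVEQ
2: ✓ MOVLT  r2←0x99
3: ✓ SUBVC  r1←0x28
4: ✓ CMP  NZCV=1001
5: ✓ ADDVS  r3←0xa7
6: ✓ SUBGT  r0←0x21
7: · ADDLT
8: ✓ CMP  NZCV=1001
9: ✓ MOVGE  r2←0xea
10: ✓ MOVGE  r0←0xc6
11: ✓ MOVMI  r1←0xfb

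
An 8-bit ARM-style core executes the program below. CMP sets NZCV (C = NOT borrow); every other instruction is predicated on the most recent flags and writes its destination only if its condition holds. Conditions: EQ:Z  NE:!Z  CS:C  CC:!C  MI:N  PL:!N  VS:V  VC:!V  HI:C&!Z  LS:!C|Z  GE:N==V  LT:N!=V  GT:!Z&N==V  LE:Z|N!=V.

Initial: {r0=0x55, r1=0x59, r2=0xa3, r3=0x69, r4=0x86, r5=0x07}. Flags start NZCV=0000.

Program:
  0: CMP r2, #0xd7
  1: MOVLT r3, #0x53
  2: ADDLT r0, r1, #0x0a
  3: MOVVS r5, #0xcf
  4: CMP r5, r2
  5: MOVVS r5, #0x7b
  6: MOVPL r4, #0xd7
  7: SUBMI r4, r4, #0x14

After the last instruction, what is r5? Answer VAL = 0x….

VAL = 0x07

[0] flags=1000 → (cmp)
[1] flags=1000 LT?T → r3=0x53
[2] flags=1000 LT?T → r0=0x63
[3] flags=1000 VS?F → skip
[4] flags=0000 → (cmp)
[5] flags=0000 VS?F → skip
[6] flags=0000 PL?T → r4=0xd7
[7] flags=0000 MI?F → skip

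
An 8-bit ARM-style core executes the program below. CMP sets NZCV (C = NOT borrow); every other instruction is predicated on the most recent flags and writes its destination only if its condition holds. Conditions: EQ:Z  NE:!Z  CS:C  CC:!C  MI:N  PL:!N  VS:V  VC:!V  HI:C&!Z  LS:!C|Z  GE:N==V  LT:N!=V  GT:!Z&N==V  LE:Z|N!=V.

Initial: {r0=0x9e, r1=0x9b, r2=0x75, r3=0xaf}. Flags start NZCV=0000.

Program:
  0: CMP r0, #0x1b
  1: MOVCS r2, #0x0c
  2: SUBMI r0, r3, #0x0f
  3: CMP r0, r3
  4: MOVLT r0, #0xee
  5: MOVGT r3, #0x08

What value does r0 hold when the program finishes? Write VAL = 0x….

0: ✓ CMP  NZCV=1010
1: ✓ MOVCS  r2←0x0c
2: ✓ SUBMI  r0←0xa0
3: ✓ CMP  NZCV=1000
4: ✓ MOVLT  r0←0xee
5: · MOVGT

VAL = 0xee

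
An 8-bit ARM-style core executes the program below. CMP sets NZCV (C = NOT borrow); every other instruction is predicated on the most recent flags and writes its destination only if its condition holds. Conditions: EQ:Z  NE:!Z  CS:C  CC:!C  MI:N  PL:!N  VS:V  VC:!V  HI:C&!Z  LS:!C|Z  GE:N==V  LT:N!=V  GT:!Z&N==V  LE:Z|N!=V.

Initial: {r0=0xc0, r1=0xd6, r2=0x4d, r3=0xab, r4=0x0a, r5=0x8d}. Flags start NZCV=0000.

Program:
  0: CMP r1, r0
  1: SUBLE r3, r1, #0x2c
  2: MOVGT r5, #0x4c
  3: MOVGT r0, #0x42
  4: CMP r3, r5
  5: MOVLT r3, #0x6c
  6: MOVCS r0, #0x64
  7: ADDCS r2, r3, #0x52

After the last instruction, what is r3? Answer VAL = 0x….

VAL = 0x6c

0: ✓ CMP  NZCV=0010
1: · SUBLE
2: ✓ MOVGT  r5←0x4c
3: ✓ MOVGT  r0←0x42
4: ✓ CMP  NZCV=0011
5: ✓ MOVLT  r3←0x6c
6: ✓ MOVCS  r0←0x64
7: ✓ ADDCS  r2←0xbe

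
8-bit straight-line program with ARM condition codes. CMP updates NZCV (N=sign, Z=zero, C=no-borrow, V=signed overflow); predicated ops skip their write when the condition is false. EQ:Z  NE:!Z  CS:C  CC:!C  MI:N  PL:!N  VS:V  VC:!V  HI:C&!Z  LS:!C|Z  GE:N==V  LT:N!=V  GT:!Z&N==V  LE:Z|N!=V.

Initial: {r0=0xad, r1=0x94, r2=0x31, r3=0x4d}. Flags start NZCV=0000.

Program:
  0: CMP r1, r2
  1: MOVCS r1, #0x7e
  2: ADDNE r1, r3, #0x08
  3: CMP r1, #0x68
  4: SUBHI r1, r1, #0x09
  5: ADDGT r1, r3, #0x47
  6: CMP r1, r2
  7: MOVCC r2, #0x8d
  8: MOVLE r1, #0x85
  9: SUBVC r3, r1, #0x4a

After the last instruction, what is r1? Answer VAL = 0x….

0: ✓ CMP  NZCV=0011
1: ✓ MOVCS  r1←0x7e
2: ✓ ADDNE  r1←0x55
3: ✓ CMP  NZCV=1000
4: · SUBHI
5: · ADDGT
6: ✓ CMP  NZCV=0010
7: · MOVCC
8: · MOVLE
9: ✓ SUBVC  r3←0x0b

VAL = 0x55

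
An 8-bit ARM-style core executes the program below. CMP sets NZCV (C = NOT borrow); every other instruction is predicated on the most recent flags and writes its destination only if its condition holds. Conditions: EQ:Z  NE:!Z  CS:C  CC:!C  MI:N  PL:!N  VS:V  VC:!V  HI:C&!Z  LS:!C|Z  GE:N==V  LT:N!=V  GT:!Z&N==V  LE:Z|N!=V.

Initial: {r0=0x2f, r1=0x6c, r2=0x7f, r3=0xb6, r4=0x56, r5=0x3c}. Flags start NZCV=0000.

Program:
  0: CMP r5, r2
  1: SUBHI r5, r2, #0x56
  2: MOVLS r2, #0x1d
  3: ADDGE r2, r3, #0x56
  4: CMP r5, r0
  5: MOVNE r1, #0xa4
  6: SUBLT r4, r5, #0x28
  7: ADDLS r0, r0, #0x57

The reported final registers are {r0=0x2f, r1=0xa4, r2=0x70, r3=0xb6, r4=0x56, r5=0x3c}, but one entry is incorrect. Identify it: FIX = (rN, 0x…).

0: ✓ CMP  NZCV=1000
1: · SUBHI
2: ✓ MOVLS  r2←0x1d
3: · ADDGE
4: ✓ CMP  NZCV=0010
5: ✓ MOVNE  r1←0xa4
6: · SUBLT
7: · ADDLS

FIX = (r2, 0x1d)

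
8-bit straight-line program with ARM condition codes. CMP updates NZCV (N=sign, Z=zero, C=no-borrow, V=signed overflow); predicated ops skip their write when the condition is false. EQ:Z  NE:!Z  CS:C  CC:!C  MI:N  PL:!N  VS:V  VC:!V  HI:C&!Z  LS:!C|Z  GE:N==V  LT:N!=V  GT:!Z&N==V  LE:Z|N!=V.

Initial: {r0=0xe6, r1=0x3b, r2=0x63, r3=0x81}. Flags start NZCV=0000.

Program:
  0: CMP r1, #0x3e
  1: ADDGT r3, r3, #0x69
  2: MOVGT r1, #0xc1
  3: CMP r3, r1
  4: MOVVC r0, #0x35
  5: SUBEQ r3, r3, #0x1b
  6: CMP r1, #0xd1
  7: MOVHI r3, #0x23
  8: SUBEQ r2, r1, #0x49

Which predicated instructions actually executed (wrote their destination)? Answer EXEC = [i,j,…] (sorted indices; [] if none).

0: ✓ CMP  NZCV=1000
1: · ADDGT
2: · MOVGT
3: ✓ CMP  NZCV=0011
4: · MOVVC
5: · SUBEQ
6: ✓ CMP  NZCV=0000
7: · MOVHI
8: · SUBEQ

EXEC = []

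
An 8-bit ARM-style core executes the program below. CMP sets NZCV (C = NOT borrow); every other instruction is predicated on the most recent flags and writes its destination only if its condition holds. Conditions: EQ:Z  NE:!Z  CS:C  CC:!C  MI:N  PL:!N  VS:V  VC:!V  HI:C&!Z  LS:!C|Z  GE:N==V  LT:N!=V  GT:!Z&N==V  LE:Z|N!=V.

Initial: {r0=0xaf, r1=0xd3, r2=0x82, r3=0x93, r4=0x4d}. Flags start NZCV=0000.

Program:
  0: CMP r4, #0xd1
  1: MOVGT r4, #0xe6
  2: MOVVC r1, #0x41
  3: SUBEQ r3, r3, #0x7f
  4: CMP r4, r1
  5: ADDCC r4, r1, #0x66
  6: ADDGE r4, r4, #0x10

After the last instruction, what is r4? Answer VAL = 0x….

VAL = 0xe6

0: ✓ CMP  NZCV=0000
1: ✓ MOVGT  r4←0xe6
2: ✓ MOVVC  r1←0x41
3: · SUBEQ
4: ✓ CMP  NZCV=1010
5: · ADDCC
6: · ADDGE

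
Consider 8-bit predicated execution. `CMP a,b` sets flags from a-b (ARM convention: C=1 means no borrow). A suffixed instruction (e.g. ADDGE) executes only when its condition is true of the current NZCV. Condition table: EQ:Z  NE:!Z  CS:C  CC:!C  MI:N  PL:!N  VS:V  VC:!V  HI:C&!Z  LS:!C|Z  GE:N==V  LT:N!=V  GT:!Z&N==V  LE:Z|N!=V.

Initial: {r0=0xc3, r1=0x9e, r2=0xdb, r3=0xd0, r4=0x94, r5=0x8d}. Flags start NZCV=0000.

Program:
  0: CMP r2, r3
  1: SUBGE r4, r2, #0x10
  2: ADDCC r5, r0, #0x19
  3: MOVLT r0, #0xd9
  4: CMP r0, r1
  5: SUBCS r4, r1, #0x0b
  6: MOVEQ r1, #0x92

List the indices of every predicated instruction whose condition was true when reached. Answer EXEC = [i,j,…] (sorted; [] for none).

[0] flags=0010 → (cmp)
[1] flags=0010 GE?T → r4=0xcb
[2] flags=0010 CC?F → skip
[3] flags=0010 LT?F → skip
[4] flags=0010 → (cmp)
[5] flags=0010 CS?T → r4=0x93
[6] flags=0010 EQ?F → skip

EXEC = [1,5]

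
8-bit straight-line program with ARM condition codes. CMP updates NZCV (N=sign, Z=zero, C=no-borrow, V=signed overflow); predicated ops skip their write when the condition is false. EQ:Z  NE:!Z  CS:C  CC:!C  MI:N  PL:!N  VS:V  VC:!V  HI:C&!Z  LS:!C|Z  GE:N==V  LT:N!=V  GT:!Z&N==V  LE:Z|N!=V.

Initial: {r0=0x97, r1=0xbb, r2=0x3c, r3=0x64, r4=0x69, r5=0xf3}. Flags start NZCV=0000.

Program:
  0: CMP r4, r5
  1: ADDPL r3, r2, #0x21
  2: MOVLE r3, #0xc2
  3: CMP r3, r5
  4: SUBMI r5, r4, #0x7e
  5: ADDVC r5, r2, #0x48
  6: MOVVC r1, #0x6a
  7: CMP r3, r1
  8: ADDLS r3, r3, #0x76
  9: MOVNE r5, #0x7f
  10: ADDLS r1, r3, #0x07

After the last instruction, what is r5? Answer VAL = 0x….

0: ✓ CMP  NZCV=0000
1: ✓ ADDPL  r3←0x5d
2: · MOVLE
3: ✓ CMP  NZCV=0000
4: · SUBMI
5: ✓ ADDVC  r5←0x84
6: ✓ MOVVC  r1←0x6a
7: ✓ CMP  NZCV=1000
8: ✓ ADDLS  r3←0xd3
9: ✓ MOVNE  r5←0x7f
10: ✓ ADDLS  r1←0xda

VAL = 0x7f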